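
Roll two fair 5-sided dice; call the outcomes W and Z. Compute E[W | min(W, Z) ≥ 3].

4

P(min(W, Z) ≥ 3) = 9/25.
Summing W·P(x,y) over outcomes with min(W, Z) ≥ 3 gives 36/25.
E[W | min(W, Z) ≥ 3] = (36/25) / (9/25) = 4.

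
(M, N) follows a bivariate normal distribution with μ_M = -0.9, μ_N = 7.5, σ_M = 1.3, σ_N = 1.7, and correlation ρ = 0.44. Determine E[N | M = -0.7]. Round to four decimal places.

7.6151

The regression of N on M has slope ρ·σ_N/σ_M and passes through (μ_M, μ_N).
E[N | M=-0.7] = 7.5 + (0.44)·(1.7/1.3)·(-0.7 − (-0.9)) = 7.5 + (0.57538)·(0.2) = 7.6151.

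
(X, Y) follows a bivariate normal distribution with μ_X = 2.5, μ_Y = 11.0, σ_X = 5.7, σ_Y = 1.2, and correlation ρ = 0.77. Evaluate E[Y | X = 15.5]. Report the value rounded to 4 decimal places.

13.1074

E[Y | X=x] = μ_Y + ρ(σ_Y/σ_X)(x − μ_X) for jointly normal variables.
E[Y | X=15.5] = 11.0 + (0.77)·(1.2/5.7)·(15.5 − (2.5)) = 11.0 + (0.16211)·(13) = 13.1074.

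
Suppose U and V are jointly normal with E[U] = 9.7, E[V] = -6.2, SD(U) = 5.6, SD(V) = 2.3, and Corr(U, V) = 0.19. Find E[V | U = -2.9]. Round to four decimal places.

For a bivariate normal, E[V | U=x] = μ_V + ρ·(σ_V/σ_U)·(x − μ_U).
E[V | U=-2.9] = -6.2 + (0.19)·(2.3/5.6)·(-2.9 − (9.7)) = -6.2 + (0.078036)·(-12.6) = -7.1833.

-7.1833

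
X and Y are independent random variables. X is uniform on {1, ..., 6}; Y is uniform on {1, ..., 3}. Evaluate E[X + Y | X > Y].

25/4

P(X > Y) = 2/3.
Summing (X+Y)·P(x,y) over outcomes with X > Y gives 25/6.
E[X + Y | X > Y] = (25/6) / (2/3) = 25/4.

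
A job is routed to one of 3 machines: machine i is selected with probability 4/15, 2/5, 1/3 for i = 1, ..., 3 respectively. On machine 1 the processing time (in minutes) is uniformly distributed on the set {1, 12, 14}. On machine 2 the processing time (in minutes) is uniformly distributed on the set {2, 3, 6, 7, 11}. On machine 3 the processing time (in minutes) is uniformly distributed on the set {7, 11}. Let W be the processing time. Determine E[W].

E[W | machine 1] = (1+12+14)/3 = 9.
E[W | machine 2] = (2+3+6+7+11)/5 = 29/5.
E[W | machine 3] = (7+11)/2 = 9.
E[W] = (4/15)·(9) + (2/5)·(29/5) + (1/3)·(9) = 193/25.

193/25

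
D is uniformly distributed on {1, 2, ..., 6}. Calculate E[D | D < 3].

Given D < 3, D is equally likely to be any of {1, 2}.
E[D | D < 3] = (1 + 2) / 2 = 3/2.

3/2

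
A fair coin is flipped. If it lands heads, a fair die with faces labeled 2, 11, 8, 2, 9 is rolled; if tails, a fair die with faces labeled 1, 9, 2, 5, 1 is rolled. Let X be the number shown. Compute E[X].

E[X | heads] = (2+11+8+2+9)/5 = 32/5.
E[X | tails] = (1+9+2+5+1)/5 = 18/5.
E[X] = (1/2)·(32/5) + (1/2)·(18/5) = 5.

5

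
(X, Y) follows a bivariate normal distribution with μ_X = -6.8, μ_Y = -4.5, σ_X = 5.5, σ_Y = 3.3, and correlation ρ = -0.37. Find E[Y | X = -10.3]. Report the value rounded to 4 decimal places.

E[Y | X=x] = μ_Y + ρ(σ_Y/σ_X)(x − μ_X) for jointly normal variables.
E[Y | X=-10.3] = -4.5 + (-0.37)·(3.3/5.5)·(-10.3 − (-6.8)) = -4.5 + (-0.222)·(-3.5) = -3.7230.

-3.7230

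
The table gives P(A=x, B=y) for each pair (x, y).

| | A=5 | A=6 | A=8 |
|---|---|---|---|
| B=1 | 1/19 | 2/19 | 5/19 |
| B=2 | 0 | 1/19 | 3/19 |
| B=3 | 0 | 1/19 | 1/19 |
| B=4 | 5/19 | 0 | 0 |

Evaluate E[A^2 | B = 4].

P(B = 4) = 5/19.
Summing A^2·P(A=x,B=y) over the conditioning event gives 125/19.
E[A^2 | B = 4] = (125/19) / (5/19) = 25.

25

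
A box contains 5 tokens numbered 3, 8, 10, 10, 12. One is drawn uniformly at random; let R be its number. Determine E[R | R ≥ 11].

12

P(R ≥ 11) = 1/5.
Σ over the event: 12·1/5 = 12/5.
E[R | R ≥ 11] = (12/5) / (1/5) = 12.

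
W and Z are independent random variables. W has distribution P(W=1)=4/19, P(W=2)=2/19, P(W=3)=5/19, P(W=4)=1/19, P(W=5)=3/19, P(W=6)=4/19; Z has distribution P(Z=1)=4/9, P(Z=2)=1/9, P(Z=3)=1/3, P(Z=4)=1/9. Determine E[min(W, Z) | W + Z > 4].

242/109

P(W + Z > 4) = 109/171.
Summing min(W,Z)·P(x,y) over outcomes with W + Z > 4 gives 242/171.
E[min(W, Z) | W + Z > 4] = (242/171) / (109/171) = 242/109.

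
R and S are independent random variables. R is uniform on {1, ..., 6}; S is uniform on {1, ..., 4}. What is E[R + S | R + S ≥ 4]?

P(R + S ≥ 4) = 7/8.
Summing (R+S)·P(x,y) over outcomes with R + S ≥ 4 gives 17/3.
E[R + S | R + S ≥ 4] = (17/3) / (7/8) = 136/21.

136/21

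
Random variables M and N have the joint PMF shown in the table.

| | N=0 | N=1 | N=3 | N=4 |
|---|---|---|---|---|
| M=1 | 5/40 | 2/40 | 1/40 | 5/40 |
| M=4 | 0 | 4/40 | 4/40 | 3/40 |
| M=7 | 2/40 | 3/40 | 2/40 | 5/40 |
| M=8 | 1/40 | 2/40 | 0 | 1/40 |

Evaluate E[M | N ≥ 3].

13/3

P(N ≥ 3) = 21/40.
Σ M·P over the event = 1·(1/40) + 1·(5/40) + 4·(4/40) + 4·(3/40) + 7·(2/40) + 7·(5/40) + 8·(1/40) = 91/40.
E[M | N ≥ 3] = (91/40) / (21/40) = 13/3.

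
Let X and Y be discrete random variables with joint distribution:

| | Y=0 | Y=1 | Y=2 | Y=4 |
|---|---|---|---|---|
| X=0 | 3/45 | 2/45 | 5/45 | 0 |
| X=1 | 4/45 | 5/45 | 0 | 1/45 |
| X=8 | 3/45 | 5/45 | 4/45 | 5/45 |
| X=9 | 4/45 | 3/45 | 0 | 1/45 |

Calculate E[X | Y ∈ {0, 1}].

P(Y ∈ {0, 1}) = 29/45.
Σ X·P over the event = 0·(3/45) + 0·(2/45) + 1·(4/45) + 1·(5/45) + 8·(3/45) + 8·(5/45) + 9·(4/45) + 9·(3/45) = 136/45.
E[X | Y ∈ {0, 1}] = (136/45) / (29/45) = 136/29.

136/29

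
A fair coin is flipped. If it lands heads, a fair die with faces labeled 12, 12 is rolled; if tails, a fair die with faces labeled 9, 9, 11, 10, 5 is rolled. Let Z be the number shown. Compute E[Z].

E[Z | heads] = (12+12)/2 = 12.
E[Z | tails] = (9+9+11+10+5)/5 = 44/5.
By the law of total expectation,
E[Z] = (1/2)·(12) + (1/2)·(44/5) = 52/5.

52/5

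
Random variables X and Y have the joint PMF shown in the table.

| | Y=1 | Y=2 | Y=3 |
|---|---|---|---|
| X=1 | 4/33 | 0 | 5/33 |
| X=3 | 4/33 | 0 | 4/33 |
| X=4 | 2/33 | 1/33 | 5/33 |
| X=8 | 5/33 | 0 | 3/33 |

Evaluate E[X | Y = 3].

61/17

P(Y = 3) = 17/33.
Σ X·P over the event = 1·(5/33) + 3·(4/33) + 4·(5/33) + 8·(3/33) = 61/33.
E[X | Y = 3] = (61/33) / (17/33) = 61/17.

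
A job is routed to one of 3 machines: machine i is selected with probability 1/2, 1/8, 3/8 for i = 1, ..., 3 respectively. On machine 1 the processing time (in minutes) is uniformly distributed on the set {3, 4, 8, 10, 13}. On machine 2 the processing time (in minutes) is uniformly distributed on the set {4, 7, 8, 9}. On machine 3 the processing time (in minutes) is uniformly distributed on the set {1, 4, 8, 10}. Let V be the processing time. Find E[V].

1093/160

E[V | machine 1] = (3+4+8+10+13)/5 = 38/5.
E[V | machine 2] = (4+7+8+9)/4 = 7.
E[V | machine 3] = (1+4+8+10)/4 = 23/4.
E[V] = (1/2)·(38/5) + (1/8)·(7) + (3/8)·(23/4) = 1093/160.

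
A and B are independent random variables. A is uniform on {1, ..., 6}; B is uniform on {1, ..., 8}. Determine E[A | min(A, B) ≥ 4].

5

P(min(A, B) ≥ 4) = 5/16.
Summing A·P(x,y) over outcomes with min(A, B) ≥ 4 gives 25/16.
E[A | min(A, B) ≥ 4] = (25/16) / (5/16) = 5.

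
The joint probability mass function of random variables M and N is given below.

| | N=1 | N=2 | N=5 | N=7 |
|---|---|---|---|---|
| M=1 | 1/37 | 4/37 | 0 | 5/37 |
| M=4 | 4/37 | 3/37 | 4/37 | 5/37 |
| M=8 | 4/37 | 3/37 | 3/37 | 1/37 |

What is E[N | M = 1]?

P(M = 1) = 10/37.
Summing N·P(M=x,N=y) over the conditioning event gives 44/37.
E[N | M = 1] = (44/37) / (10/37) = 22/5.

22/5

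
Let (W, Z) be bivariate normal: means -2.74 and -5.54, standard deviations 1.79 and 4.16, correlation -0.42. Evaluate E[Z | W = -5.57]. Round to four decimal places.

For a bivariate normal, E[Z | W=x] = μ_Z + ρ·(σ_Z/σ_W)·(x − μ_W).
E[Z | W=-5.57] = -5.54 + (-0.42)·(4.16/1.79)·(-5.57 − (-2.74)) = -5.54 + (-0.97609)·(-2.83) = -2.7777.

-2.7777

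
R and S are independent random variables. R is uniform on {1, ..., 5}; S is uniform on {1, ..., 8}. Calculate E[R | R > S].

4

Outcomes with R > S: (2,1), (3,1), (3,2), (4,1), (4,2), (4,3), (5,1), (5,2), (5,3), (5,4), each with probability 1/40.
E[R | R > S] = (2 + 3 + 3 + 4 + 4 + 4 + 5 + 5 + 5 + 5) / 10 = 4.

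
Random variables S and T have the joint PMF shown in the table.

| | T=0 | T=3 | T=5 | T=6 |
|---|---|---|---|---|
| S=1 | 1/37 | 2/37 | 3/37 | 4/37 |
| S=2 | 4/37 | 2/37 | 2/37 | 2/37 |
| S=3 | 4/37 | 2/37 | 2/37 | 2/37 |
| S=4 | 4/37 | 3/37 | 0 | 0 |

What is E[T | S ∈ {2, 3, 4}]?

65/27

P(S ∈ {2, 3, 4}) = 27/37.
Summing T·P(S=x,T=y) over the conditioning event gives 65/37.
E[T | S ∈ {2, 3, 4}] = (65/37) / (27/37) = 65/27.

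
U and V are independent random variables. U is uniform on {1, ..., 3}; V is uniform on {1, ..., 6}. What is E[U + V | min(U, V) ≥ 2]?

13/2

Outcomes with min(U, V) ≥ 2: (2,2), (2,3), (2,4), (2,5), (2,6), (3,2), (3,3), (3,4), (3,5), (3,6), each with probability 1/18.
E[U + V | min(U, V) ≥ 2] = (4 + 5 + 6 + 7 + 8 + 5 + 6 + 7 + 8 + 9) / 10 = 13/2.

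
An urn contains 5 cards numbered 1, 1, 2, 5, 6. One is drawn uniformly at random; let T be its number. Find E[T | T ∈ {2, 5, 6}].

13/3

P(T ∈ {2, 5, 6}) = 3/5.
Σ over the event: 2·1/5 + 5·1/5 + 6·1/5 = 13/5.
E[T | T ∈ {2, 5, 6}] = (13/5) / (3/5) = 13/3.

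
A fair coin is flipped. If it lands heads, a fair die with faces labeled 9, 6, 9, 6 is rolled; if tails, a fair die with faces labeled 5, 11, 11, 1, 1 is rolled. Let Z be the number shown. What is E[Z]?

E[Z | heads] = (9+6+9+6)/4 = 15/2.
E[Z | tails] = (5+11+11+1+1)/5 = 29/5.
By the law of total expectation,
E[Z] = (1/2)·(15/2) + (1/2)·(29/5) = 133/20.

133/20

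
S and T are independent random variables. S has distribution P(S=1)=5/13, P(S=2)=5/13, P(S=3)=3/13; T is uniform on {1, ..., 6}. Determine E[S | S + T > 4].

P(S + T > 4) = 25/39.
Summing S·P(x,y) over outcomes with S + T > 4 gives 50/39.
E[S | S + T > 4] = (50/39) / (25/39) = 2.

2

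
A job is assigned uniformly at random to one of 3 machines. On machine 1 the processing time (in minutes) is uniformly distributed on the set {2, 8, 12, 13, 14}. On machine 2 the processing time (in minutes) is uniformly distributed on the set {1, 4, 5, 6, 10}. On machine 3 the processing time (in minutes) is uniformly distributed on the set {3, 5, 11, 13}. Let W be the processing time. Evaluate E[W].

23/3

E[W | machine 1] = (2+8+12+13+14)/5 = 49/5.
E[W | machine 2] = (1+4+5+6+10)/5 = 26/5.
E[W | machine 3] = (3+5+11+13)/4 = 8.
E[W] = (1/3)·(49/5) + (1/3)·(26/5) + (1/3)·(8) = 23/3.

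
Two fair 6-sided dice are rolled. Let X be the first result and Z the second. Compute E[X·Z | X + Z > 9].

Outcomes with X + Z > 9: (4,6), (5,5), (5,6), (6,4), (6,5), (6,6), each with probability 1/36.
E[X·Z | X + Z > 9] = (24 + 25 + 30 + 24 + 30 + 36) / 6 = 169/6.

169/6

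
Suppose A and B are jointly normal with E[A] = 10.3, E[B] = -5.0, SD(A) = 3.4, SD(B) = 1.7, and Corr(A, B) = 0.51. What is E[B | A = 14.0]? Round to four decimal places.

-4.0565

E[B | A=x] = μ_B + ρ(σ_B/σ_A)(x − μ_A) for jointly normal variables.
E[B | A=14.0] = -5.0 + (0.51)·(1.7/3.4)·(14.0 − (10.3)) = -5.0 + (0.255)·(3.7) = -4.0565.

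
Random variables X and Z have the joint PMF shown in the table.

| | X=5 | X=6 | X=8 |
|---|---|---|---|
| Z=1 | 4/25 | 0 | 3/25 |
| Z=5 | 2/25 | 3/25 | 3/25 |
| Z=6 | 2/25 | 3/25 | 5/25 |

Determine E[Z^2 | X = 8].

258/11

P(X = 8) = 11/25.
Summing Z^2·P(X=x,Z=y) over the conditioning event gives 258/25.
E[Z^2 | X = 8] = (258/25) / (11/25) = 258/11.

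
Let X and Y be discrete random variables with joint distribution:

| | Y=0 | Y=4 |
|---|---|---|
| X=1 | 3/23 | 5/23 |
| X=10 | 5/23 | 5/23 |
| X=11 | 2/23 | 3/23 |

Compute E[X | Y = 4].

P(Y = 4) = 13/23.
Summing X·P(X=x,Y=y) over the conditioning event gives 88/23.
E[X | Y = 4] = (88/23) / (13/23) = 88/13.

88/13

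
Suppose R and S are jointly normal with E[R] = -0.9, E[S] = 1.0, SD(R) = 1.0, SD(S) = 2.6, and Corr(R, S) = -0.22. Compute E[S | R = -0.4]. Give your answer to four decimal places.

E[S | R=x] = μ_S + ρ(σ_S/σ_R)(x − μ_R) for jointly normal variables.
E[S | R=-0.4] = 1.0 + (-0.22)·(2.6/1.0)·(-0.4 − (-0.9)) = 1.0 + (-0.572)·(0.5) = 0.7140.

0.7140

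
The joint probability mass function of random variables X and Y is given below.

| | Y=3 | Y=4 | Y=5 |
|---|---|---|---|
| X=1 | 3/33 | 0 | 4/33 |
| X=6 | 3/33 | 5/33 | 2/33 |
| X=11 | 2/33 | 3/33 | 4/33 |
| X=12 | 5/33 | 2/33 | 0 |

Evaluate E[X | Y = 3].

P(Y = 3) = 13/33.
Σ X·P over the event = 1·(3/33) + 6·(3/33) + 11·(2/33) + 12·(5/33) = 103/33.
E[X | Y = 3] = (103/33) / (13/33) = 103/13.

103/13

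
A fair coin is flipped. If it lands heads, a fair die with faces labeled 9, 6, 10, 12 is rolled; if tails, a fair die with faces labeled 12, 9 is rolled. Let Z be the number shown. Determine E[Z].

79/8

E[Z | heads] = (9+6+10+12)/4 = 37/4.
E[Z | tails] = (12+9)/2 = 21/2.
By the law of total expectation,
E[Z] = (1/2)·(37/4) + (1/2)·(21/2) = 79/8.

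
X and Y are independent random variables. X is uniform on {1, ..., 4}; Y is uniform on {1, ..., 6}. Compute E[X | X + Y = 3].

Outcomes with X + Y = 3: (1,2), (2,1), each with probability 1/24.
E[X | X + Y = 3] = (1 + 2) / 2 = 3/2.

3/2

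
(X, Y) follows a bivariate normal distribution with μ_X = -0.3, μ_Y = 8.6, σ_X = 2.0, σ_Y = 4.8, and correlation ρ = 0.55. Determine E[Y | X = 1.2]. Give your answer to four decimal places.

10.5800

E[Y | X=x] = μ_Y + ρ(σ_Y/σ_X)(x − μ_X) for jointly normal variables.
E[Y | X=1.2] = 8.6 + (0.55)·(4.8/2.0)·(1.2 − (-0.3)) = 8.6 + (1.32)·(1.5) = 10.5800.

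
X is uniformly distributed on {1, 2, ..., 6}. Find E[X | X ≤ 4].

Given X ≤ 4, X is equally likely to be any of {1, 2, 3, 4}.
E[X | X ≤ 4] = (1 + 2 + 3 + 4) / 4 = 5/2.

5/2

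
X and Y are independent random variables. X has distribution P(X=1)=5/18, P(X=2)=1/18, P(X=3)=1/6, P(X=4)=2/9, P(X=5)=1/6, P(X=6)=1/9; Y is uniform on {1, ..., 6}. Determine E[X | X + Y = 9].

P(X + Y = 9) = 1/9.
Summing X·P(x,y) over outcomes with X + Y = 9 gives 13/27.
E[X | X + Y = 9] = (13/27) / (1/9) = 13/3.

13/3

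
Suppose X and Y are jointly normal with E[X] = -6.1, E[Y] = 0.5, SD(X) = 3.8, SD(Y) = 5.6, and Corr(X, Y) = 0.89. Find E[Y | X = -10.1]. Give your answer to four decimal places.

-4.7463

E[Y | X=x] = μ_Y + ρ(σ_Y/σ_X)(x − μ_X) for jointly normal variables.
E[Y | X=-10.1] = 0.5 + (0.89)·(5.6/3.8)·(-10.1 − (-6.1)) = 0.5 + (1.31158)·(-4) = -4.7463.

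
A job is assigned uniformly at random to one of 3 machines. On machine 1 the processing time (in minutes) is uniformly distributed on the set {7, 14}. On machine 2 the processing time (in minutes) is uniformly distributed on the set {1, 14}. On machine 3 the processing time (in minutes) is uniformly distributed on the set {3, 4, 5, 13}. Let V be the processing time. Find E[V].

E[V | machine 1] = (7+14)/2 = 21/2.
E[V | machine 2] = (1+14)/2 = 15/2.
E[V | machine 3] = (3+4+5+13)/4 = 25/4.
E[V] = (1/3)·(21/2) + (1/3)·(15/2) + (1/3)·(25/4) = 97/12.

97/12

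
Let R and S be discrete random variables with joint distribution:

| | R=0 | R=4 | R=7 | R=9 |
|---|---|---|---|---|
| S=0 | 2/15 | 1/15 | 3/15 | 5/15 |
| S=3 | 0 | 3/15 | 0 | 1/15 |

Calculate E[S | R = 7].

P(R = 7) = 1/5.
Σ S·P over the event = 0·(3/15) = 0.
E[S | R = 7] = (0) / (1/5) = 0.

0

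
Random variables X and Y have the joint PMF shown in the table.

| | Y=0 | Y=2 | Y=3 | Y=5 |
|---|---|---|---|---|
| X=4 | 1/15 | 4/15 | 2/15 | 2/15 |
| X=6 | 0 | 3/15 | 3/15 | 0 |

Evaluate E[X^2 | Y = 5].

P(Y = 5) = 2/15.
Σ X^2·P over the event = 16·(2/15) = 32/15.
E[X^2 | Y = 5] = (32/15) / (2/15) = 16.

16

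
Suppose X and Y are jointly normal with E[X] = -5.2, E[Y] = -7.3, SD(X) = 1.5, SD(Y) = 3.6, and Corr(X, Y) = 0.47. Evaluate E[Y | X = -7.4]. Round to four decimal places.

For a bivariate normal, E[Y | X=x] = μ_Y + ρ·(σ_Y/σ_X)·(x − μ_X).
E[Y | X=-7.4] = -7.3 + (0.47)·(3.6/1.5)·(-7.4 − (-5.2)) = -7.3 + (1.128)·(-2.2) = -9.7816.

-9.7816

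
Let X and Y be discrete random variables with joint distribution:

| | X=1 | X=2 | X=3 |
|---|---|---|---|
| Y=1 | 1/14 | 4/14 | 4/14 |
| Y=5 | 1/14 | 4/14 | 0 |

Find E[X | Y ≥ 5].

P(Y ≥ 5) = 5/14.
Summing X·P(X=x,Y=y) over the conditioning event gives 9/14.
E[X | Y ≥ 5] = (9/14) / (5/14) = 9/5.

9/5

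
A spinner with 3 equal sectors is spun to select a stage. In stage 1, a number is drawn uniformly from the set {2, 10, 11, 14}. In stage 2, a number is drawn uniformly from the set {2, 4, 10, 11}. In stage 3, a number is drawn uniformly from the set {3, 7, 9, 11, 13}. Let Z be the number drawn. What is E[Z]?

41/5

E[Z | stage 1] = (2+10+11+14)/4 = 37/4.
E[Z | stage 2] = (2+4+10+11)/4 = 27/4.
E[Z | stage 3] = (3+7+9+11+13)/5 = 43/5.
By the law of total expectation,
E[Z] = (1/3)·(37/4) + (1/3)·(27/4) + (1/3)·(43/5) = 41/5.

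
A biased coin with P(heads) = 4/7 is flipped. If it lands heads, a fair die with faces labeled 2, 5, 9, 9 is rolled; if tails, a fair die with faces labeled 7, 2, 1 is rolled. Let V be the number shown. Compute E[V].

E[V | heads] = (2+5+9+9)/4 = 25/4.
E[V | tails] = (7+2+1)/3 = 10/3.
E[V] = (4/7)·(25/4) + (3/7)·(10/3) = 5.

5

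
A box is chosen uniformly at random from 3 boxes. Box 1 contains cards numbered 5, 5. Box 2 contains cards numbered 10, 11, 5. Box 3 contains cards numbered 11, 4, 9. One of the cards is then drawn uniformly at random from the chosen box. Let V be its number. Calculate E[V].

E[V | box 1] = (5+5)/2 = 5.
E[V | box 2] = (10+11+5)/3 = 26/3.
E[V | box 3] = (11+4+9)/3 = 8.
By the law of total expectation,
E[V] = (1/3)·(5) + (1/3)·(26/3) + (1/3)·(8) = 65/9.

65/9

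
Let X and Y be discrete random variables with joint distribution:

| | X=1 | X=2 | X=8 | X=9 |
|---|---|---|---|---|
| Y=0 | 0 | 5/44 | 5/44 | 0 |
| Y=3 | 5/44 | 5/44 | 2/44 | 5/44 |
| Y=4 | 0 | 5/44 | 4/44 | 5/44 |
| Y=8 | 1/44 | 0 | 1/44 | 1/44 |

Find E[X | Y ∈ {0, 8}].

68/13

P(Y ∈ {0, 8}) = 13/44.
Σ X·P over the event = 1·(1/44) + 2·(5/44) + 8·(5/44) + 8·(1/44) + 9·(1/44) = 17/11.
E[X | Y ∈ {0, 8}] = (17/11) / (13/44) = 68/13.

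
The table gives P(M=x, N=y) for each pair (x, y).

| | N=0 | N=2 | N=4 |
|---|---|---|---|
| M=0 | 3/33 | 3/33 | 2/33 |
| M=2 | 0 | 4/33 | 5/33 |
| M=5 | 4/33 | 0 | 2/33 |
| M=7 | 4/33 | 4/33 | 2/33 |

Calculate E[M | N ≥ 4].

P(N ≥ 4) = 1/3.
Summing M·P(M=x,N=y) over the conditioning event gives 34/33.
E[M | N ≥ 4] = (34/33) / (1/3) = 34/11.

34/11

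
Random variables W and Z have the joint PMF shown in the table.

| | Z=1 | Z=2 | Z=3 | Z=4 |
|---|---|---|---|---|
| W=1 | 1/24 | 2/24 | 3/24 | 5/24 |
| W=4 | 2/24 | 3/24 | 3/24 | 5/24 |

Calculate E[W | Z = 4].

5/2

P(Z = 4) = 5/12.
Σ W·P over the event = 1·(5/24) + 4·(5/24) = 25/24.
E[W | Z = 4] = (25/24) / (5/12) = 5/2.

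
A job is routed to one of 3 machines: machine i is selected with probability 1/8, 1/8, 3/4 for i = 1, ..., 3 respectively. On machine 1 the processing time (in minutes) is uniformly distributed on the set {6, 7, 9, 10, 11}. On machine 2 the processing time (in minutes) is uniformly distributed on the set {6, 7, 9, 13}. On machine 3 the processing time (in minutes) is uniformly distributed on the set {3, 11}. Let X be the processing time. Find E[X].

E[X | machine 1] = (6+7+9+10+11)/5 = 43/5.
E[X | machine 2] = (6+7+9+13)/4 = 35/4.
E[X | machine 3] = (3+11)/2 = 7.
E[X] = (1/8)·(43/5) + (1/8)·(35/4) + (3/4)·(7) = 1187/160.

1187/160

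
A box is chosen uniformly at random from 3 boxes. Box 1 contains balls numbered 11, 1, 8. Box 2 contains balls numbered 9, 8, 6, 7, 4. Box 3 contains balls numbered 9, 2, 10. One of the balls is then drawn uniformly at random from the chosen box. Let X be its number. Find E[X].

E[X | box 1] = (11+1+8)/3 = 20/3.
E[X | box 2] = (9+8+6+7+4)/5 = 34/5.
E[X | box 3] = (9+2+10)/3 = 7.
By the law of total expectation,
E[X] = (1/3)·(20/3) + (1/3)·(34/5) + (1/3)·(7) = 307/45.

307/45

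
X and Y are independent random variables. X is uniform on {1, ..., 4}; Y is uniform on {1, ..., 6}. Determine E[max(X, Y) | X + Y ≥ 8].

Outcomes with X + Y ≥ 8: (2,6), (3,5), (3,6), (4,4), (4,5), (4,6), each with probability 1/24.
E[max(X, Y) | X + Y ≥ 8] = (6 + 5 + 6 + 4 + 5 + 6) / 6 = 16/3.

16/3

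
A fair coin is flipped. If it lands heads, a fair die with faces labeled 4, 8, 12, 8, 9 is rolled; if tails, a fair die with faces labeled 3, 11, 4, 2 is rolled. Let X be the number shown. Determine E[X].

33/5

E[X | heads] = (4+8+12+8+9)/5 = 41/5.
E[X | tails] = (3+11+4+2)/4 = 5.
E[X] = (1/2)·(41/5) + (1/2)·(5) = 33/5.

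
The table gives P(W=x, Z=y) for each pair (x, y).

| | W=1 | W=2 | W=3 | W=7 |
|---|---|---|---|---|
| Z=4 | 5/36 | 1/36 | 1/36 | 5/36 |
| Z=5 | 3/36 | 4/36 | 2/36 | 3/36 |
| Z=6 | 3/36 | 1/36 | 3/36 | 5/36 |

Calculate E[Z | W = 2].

P(W = 2) = 1/6.
Σ Z·P over the event = 4·(1/36) + 5·(4/36) + 6·(1/36) = 5/6.
E[Z | W = 2] = (5/6) / (1/6) = 5.

5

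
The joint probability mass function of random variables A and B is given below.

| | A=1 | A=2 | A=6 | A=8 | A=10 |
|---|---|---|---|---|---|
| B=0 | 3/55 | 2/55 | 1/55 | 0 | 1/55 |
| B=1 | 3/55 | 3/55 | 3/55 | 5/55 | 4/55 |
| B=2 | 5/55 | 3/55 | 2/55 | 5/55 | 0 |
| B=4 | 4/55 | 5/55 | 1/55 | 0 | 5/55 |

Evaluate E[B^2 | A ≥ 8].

P(A ≥ 8) = 4/11.
Σ B^2·P over the event = 1·(5/55) + 4·(5/55) + 0·(1/55) + 1·(4/55) + 16·(5/55) = 109/55.
E[B^2 | A ≥ 8] = (109/55) / (4/11) = 109/20.

109/20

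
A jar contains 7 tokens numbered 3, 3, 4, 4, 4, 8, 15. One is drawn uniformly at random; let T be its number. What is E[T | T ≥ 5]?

23/2

P(T ≥ 5) = 2/7.
Σ over the event: 8·1/7 + 15·1/7 = 23/7.
E[T | T ≥ 5] = (23/7) / (2/7) = 23/2.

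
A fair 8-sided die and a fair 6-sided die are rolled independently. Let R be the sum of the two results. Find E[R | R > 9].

P(R > 9) = 5/16.
Σ over the event: 10·5/48 + 11·1/12 + 12·1/16 + 13·1/24 + 14·1/48 = 85/24.
E[R | R > 9] = (85/24) / (5/16) = 34/3.

34/3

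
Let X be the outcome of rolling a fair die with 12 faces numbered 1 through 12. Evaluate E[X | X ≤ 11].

6

Given X ≤ 11, X is equally likely to be any of {1, 2, 3, 4, 5, 6, 7, 8, 9, 10, 11}.
E[X | X ≤ 11] = (1 + 2 + 3 + 4 + 5 + 6 + 7 + 8 + 9 + 10 + 11) / 11 = 6.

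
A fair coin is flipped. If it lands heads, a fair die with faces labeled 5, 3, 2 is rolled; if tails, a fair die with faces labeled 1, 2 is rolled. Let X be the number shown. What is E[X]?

29/12

E[X | heads] = (5+3+2)/3 = 10/3.
E[X | tails] = (1+2)/2 = 3/2.
By the law of total expectation,
E[X] = (1/2)·(10/3) + (1/2)·(3/2) = 29/12.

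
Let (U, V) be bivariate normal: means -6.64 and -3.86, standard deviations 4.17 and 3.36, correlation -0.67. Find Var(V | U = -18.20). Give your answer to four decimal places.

6.2217

For a bivariate normal, Var(V | U=x) = σ_V²(1 − ρ²).
Var(V | U=-18.20) = (3.36)²·(1 − (-0.67)²) = 11.2896·0.5511 = 6.2217.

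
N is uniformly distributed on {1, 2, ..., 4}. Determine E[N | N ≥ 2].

3

Given N ≥ 2, N is equally likely to be any of {2, 3, 4}.
E[N | N ≥ 2] = (2 + 3 + 4) / 3 = 3.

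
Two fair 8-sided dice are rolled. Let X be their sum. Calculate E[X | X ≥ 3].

P(X ≥ 3) = 63/64.
E[X | X ≥ 3] = (287/32) / (63/64) = 82/9.

82/9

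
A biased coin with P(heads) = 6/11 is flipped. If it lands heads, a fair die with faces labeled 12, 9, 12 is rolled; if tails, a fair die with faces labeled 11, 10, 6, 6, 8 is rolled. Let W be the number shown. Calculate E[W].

107/11

E[W | heads] = (12+9+12)/3 = 11.
E[W | tails] = (11+10+6+6+8)/5 = 41/5.
By the law of total expectation,
E[W] = (6/11)·(11) + (5/11)·(41/5) = 107/11.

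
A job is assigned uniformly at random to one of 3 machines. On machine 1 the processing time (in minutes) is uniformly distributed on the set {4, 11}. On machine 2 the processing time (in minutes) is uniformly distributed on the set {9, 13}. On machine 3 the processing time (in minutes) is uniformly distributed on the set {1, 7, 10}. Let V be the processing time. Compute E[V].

49/6

E[V | machine 1] = (4+11)/2 = 15/2.
E[V | machine 2] = (9+13)/2 = 11.
E[V | machine 3] = (1+7+10)/3 = 6.
E[V] = (1/3)·(15/2) + (1/3)·(11) + (1/3)·(6) = 49/6.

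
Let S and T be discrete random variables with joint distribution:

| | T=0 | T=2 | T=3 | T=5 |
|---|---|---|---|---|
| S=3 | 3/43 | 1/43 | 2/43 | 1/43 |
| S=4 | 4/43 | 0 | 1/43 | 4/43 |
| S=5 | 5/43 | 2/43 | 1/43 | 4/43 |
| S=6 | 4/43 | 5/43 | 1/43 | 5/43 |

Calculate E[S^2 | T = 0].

P(T = 0) = 16/43.
Σ S^2·P over the event = 9·(3/43) + 16·(4/43) + 25·(5/43) + 36·(4/43) = 360/43.
E[S^2 | T = 0] = (360/43) / (16/43) = 45/2.

45/2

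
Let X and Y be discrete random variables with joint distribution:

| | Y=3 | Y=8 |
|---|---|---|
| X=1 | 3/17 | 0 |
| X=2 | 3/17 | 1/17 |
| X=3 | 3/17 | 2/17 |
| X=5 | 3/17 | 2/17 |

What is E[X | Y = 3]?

11/4

P(Y = 3) = 12/17.
Σ X·P over the event = 1·(3/17) + 2·(3/17) + 3·(3/17) + 5·(3/17) = 33/17.
E[X | Y = 3] = (33/17) / (12/17) = 11/4.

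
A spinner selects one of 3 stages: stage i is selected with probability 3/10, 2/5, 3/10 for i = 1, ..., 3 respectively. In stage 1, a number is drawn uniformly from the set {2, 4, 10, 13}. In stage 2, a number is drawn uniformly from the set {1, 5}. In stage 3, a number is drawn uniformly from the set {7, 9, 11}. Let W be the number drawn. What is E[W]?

E[W | stage 1] = (2+4+10+13)/4 = 29/4.
E[W | stage 2] = (1+5)/2 = 3.
E[W | stage 3] = (7+9+11)/3 = 9.
By the law of total expectation,
E[W] = (3/10)·(29/4) + (2/5)·(3) + (3/10)·(9) = 243/40.

243/40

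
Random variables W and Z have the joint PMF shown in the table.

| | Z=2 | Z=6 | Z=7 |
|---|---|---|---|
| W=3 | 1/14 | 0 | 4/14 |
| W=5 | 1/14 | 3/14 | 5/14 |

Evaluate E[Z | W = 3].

P(W = 3) = 5/14.
Σ Z·P over the event = 2·(1/14) + 7·(4/14) = 15/7.
E[Z | W = 3] = (15/7) / (5/14) = 6.

6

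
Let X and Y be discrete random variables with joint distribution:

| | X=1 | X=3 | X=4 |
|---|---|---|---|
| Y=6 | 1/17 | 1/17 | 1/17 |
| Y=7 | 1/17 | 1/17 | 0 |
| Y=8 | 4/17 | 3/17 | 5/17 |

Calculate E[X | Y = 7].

2

P(Y = 7) = 2/17.
Σ X·P over the event = 1·(1/17) + 3·(1/17) = 4/17.
E[X | Y = 7] = (4/17) / (2/17) = 2.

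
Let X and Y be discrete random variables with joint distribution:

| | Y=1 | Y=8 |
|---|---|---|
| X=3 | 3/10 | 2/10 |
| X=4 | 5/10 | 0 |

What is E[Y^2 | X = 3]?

131/5

P(X = 3) = 1/2.
Summing Y^2·P(X=x,Y=y) over the conditioning event gives 131/10.
E[Y^2 | X = 3] = (131/10) / (1/2) = 131/5.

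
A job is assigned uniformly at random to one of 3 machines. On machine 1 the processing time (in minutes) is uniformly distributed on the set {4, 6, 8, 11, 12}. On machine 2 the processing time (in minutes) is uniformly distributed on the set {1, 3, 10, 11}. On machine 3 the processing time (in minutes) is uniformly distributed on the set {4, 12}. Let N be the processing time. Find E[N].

449/60

E[N | machine 1] = (4+6+8+11+12)/5 = 41/5.
E[N | machine 2] = (1+3+10+11)/4 = 25/4.
E[N | machine 3] = (4+12)/2 = 8.
By the law of total expectation,
E[N] = (1/3)·(41/5) + (1/3)·(25/4) + (1/3)·(8) = 449/60.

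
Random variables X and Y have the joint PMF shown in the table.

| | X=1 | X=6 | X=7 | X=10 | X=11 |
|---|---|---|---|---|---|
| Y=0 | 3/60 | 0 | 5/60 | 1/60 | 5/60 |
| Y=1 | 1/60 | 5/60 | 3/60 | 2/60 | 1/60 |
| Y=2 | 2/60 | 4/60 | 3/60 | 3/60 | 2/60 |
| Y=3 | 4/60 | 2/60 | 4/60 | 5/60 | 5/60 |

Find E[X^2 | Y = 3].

1377/20

P(Y = 3) = 1/3.
Σ X^2·P over the event = 1·(4/60) + 36·(2/60) + 49·(4/60) + 100·(5/60) + 121·(5/60) = 459/20.
E[X^2 | Y = 3] = (459/20) / (1/3) = 1377/20.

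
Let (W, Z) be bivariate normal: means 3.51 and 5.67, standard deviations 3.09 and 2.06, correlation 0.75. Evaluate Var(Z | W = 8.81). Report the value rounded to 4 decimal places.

1.8566

The conditional variance in a bivariate normal is σ_Z²(1 − ρ²), independent of x.
Var(Z | W=8.81) = (2.06)²·(1 − (0.75)²) = 4.2436·0.4375 = 1.8566.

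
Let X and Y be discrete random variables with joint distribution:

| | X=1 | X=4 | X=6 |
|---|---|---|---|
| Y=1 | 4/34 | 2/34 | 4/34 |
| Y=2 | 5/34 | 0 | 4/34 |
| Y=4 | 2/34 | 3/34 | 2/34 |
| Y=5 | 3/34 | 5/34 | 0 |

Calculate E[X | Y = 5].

P(Y = 5) = 4/17.
Σ X·P over the event = 1·(3/34) + 4·(5/34) = 23/34.
E[X | Y = 5] = (23/34) / (4/17) = 23/8.

23/8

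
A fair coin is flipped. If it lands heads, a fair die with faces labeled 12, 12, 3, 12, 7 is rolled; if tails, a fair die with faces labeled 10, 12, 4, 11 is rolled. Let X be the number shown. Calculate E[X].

E[X | heads] = (12+12+3+12+7)/5 = 46/5.
E[X | tails] = (10+12+4+11)/4 = 37/4.
E[X] = (1/2)·(46/5) + (1/2)·(37/4) = 369/40.

369/40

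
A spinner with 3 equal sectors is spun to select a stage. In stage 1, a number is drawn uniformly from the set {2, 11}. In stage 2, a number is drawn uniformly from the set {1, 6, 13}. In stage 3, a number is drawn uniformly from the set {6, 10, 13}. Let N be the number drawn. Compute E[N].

E[N | stage 1] = (2+11)/2 = 13/2.
E[N | stage 2] = (1+6+13)/3 = 20/3.
E[N | stage 3] = (6+10+13)/3 = 29/3.
By the law of total expectation,
E[N] = (1/3)·(13/2) + (1/3)·(20/3) + (1/3)·(29/3) = 137/18.

137/18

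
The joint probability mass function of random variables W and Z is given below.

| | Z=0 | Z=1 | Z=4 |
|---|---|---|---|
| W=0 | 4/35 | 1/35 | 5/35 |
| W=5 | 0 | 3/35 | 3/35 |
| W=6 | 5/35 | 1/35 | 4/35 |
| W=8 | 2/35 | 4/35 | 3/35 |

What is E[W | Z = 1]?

P(Z = 1) = 9/35.
Σ W·P over the event = 0·(1/35) + 5·(3/35) + 6·(1/35) + 8·(4/35) = 53/35.
E[W | Z = 1] = (53/35) / (9/35) = 53/9.

53/9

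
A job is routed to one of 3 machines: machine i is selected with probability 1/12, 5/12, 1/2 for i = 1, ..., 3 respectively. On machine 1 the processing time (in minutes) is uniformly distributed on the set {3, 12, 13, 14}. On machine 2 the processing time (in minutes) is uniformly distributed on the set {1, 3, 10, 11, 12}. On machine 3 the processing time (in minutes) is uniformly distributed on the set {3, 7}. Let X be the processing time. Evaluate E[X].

155/24

E[X | machine 1] = (3+12+13+14)/4 = 21/2.
E[X | machine 2] = (1+3+10+11+12)/5 = 37/5.
E[X | machine 3] = (3+7)/2 = 5.
By the law of total expectation,
E[X] = (1/12)·(21/2) + (5/12)·(37/5) + (1/2)·(5) = 155/24.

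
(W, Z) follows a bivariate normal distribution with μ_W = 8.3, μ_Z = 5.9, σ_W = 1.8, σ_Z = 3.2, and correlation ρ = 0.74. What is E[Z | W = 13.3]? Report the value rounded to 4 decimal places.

12.4778

The regression of Z on W has slope ρ·σ_Z/σ_W and passes through (μ_W, μ_Z).
E[Z | W=13.3] = 5.9 + (0.74)·(3.2/1.8)·(13.3 − (8.3)) = 5.9 + (1.31556)·(5) = 12.4778.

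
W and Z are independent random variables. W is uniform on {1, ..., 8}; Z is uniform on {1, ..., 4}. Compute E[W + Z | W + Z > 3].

P(W + Z > 3) = 29/32.
Summing (W+Z)·P(x,y) over outcomes with W + Z > 3 gives 27/4.
E[W + Z | W + Z > 3] = (27/4) / (29/32) = 216/29.

216/29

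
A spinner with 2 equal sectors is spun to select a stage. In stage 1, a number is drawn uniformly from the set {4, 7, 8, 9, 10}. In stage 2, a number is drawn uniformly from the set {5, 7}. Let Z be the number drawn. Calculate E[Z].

E[Z | stage 1] = (4+7+8+9+10)/5 = 38/5.
E[Z | stage 2] = (5+7)/2 = 6.
By the law of total expectation,
E[Z] = (1/2)·(38/5) + (1/2)·(6) = 34/5.

34/5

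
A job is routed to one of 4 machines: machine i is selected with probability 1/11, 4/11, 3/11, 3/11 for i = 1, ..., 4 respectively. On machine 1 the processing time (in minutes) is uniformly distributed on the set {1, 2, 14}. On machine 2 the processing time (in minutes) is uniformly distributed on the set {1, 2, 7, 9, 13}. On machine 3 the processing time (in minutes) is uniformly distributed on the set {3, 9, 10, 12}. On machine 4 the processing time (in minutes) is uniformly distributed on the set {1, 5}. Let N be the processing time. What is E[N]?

E[N | machine 1] = (1+2+14)/3 = 17/3.
E[N | machine 2] = (1+2+7+9+13)/5 = 32/5.
E[N | machine 3] = (3+9+10+12)/4 = 17/2.
E[N | machine 4] = (1+5)/2 = 3.
By the law of total expectation,
E[N] = (1/11)·(17/3) + (4/11)·(32/5) + (3/11)·(17/2) + (3/11)·(3) = 1973/330.

1973/330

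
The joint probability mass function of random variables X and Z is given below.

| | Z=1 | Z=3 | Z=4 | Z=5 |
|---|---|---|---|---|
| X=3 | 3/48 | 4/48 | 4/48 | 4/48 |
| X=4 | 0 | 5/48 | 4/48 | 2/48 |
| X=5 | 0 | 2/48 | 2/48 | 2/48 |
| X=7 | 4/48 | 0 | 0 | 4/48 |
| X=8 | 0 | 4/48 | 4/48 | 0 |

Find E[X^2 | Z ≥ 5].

P(Z ≥ 5) = 1/4.
Σ X^2·P over the event = 9·(4/48) + 16·(2/48) + 25·(2/48) + 49·(4/48) = 157/24.
E[X^2 | Z ≥ 5] = (157/24) / (1/4) = 157/6.

157/6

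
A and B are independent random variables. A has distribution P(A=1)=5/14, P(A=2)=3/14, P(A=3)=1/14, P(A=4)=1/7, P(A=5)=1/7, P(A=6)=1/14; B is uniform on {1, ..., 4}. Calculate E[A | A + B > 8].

P(A + B > 8) = 1/14.
Summing A·P(x,y) over outcomes with A + B > 8 gives 11/28.
E[A | A + B > 8] = (11/28) / (1/14) = 11/2.

11/2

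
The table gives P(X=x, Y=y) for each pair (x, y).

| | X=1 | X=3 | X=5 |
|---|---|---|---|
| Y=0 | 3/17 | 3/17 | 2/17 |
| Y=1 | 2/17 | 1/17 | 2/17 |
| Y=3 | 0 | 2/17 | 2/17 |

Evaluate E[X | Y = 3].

P(Y = 3) = 4/17.
Σ X·P over the event = 3·(2/17) + 5·(2/17) = 16/17.
E[X | Y = 3] = (16/17) / (4/17) = 4.

4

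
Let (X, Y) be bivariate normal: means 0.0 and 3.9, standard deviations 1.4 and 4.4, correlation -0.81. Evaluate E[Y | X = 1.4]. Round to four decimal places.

0.3360

E[Y | X=x] = μ_Y + ρ(σ_Y/σ_X)(x − μ_X) for jointly normal variables.
E[Y | X=1.4] = 3.9 + (-0.81)·(4.4/1.4)·(1.4 − (0.0)) = 3.9 + (-2.5457)·(1.4) = 0.3360.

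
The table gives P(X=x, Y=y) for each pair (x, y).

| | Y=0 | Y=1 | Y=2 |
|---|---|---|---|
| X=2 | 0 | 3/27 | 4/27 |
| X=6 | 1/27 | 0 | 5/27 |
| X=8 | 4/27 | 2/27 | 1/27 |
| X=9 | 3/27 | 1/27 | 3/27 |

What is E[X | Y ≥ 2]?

73/13

P(Y ≥ 2) = 13/27.
Σ X·P over the event = 2·(4/27) + 6·(5/27) + 8·(1/27) + 9·(3/27) = 73/27.
E[X | Y ≥ 2] = (73/27) / (13/27) = 73/13.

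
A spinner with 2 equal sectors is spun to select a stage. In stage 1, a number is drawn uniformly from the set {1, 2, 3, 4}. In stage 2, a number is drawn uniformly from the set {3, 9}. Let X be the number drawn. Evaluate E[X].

17/4

E[X | stage 1] = (1+2+3+4)/4 = 5/2.
E[X | stage 2] = (3+9)/2 = 6.
By the law of total expectation,
E[X] = (1/2)·(5/2) + (1/2)·(6) = 17/4.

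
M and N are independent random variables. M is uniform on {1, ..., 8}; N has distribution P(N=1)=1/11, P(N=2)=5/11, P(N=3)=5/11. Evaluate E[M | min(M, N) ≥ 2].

P(min(M, N) ≥ 2) = 35/44.
Summing M·P(x,y) over outcomes with min(M, N) ≥ 2 gives 175/44.
E[M | min(M, N) ≥ 2] = (175/44) / (35/44) = 5.

5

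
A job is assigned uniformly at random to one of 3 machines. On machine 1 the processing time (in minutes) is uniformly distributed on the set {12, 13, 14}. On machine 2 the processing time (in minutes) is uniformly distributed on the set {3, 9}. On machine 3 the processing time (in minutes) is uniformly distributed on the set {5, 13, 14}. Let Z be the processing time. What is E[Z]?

E[Z | machine 1] = (12+13+14)/3 = 13.
E[Z | machine 2] = (3+9)/2 = 6.
E[Z | machine 3] = (5+13+14)/3 = 32/3.
By the law of total expectation,
E[Z] = (1/3)·(13) + (1/3)·(6) + (1/3)·(32/3) = 89/9.

89/9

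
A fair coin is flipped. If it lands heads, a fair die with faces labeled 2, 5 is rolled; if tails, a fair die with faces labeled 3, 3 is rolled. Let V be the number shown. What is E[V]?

13/4

E[V | heads] = (2+5)/2 = 7/2.
E[V | tails] = (3+3)/2 = 3.
E[V] = (1/2)·(7/2) + (1/2)·(3) = 13/4.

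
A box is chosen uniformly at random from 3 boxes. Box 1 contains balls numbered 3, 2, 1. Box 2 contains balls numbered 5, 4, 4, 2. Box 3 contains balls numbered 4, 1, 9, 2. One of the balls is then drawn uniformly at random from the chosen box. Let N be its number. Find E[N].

13/4

E[N | box 1] = (3+2+1)/3 = 2.
E[N | box 2] = (5+4+4+2)/4 = 15/4.
E[N | box 3] = (4+1+9+2)/4 = 4.
By the law of total expectation,
E[N] = (1/3)·(2) + (1/3)·(15/4) + (1/3)·(4) = 13/4.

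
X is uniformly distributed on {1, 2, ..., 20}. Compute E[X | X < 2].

1

Given X < 2, X is equally likely to be any of {1}.
E[X | X < 2] = (1) / 1 = 1.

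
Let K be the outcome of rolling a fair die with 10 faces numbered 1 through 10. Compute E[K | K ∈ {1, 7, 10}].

P(K ∈ {1, 7, 10}) = 3/10.
Σ over the event: 1·1/10 + 7·1/10 + 10·1/10 = 9/5.
E[K | K ∈ {1, 7, 10}] = (9/5) / (3/10) = 6.

6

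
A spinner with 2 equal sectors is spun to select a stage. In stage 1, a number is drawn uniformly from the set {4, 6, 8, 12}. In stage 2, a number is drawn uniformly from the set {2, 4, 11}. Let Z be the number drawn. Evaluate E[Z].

79/12

E[Z | stage 1] = (4+6+8+12)/4 = 15/2.
E[Z | stage 2] = (2+4+11)/3 = 17/3.
E[Z] = (1/2)·(15/2) + (1/2)·(17/3) = 79/12.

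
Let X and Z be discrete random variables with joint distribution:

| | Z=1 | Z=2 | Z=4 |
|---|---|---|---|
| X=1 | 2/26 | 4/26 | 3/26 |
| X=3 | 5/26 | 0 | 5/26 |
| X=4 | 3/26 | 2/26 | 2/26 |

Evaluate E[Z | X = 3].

5/2

P(X = 3) = 5/13.
Summing Z·P(X=x,Z=y) over the conditioning event gives 25/26.
E[Z | X = 3] = (25/26) / (5/13) = 5/2.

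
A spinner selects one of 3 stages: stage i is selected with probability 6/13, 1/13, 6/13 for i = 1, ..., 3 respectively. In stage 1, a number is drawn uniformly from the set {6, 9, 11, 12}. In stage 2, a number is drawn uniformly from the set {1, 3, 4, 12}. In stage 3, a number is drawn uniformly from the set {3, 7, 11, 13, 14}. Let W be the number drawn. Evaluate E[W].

E[W | stage 1] = (6+9+11+12)/4 = 19/2.
E[W | stage 2] = (1+3+4+12)/4 = 5.
E[W | stage 3] = (3+7+11+13+14)/5 = 48/5.
By the law of total expectation,
E[W] = (6/13)·(19/2) + (1/13)·(5) + (6/13)·(48/5) = 46/5.

46/5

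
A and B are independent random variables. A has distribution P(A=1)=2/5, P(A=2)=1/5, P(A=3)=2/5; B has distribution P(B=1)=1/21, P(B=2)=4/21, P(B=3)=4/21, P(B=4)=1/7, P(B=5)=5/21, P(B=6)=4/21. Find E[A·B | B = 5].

P(B = 5) = 5/21.
Summing AB·P(x,y) over outcomes with B = 5 gives 50/21.
E[A·B | B = 5] = (50/21) / (5/21) = 10.

10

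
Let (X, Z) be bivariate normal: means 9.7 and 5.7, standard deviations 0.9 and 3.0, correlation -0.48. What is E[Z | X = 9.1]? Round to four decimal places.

6.6600

E[Z | X=x] = μ_Z + ρ(σ_Z/σ_X)(x − μ_X) for jointly normal variables.
E[Z | X=9.1] = 5.7 + (-0.48)·(3.0/0.9)·(9.1 − (9.7)) = 5.7 + (-1.6)·(-0.6) = 6.6600.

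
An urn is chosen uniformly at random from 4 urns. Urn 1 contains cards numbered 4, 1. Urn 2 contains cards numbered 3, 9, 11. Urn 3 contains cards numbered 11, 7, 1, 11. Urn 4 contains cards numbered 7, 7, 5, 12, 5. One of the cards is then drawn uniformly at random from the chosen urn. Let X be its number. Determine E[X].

373/60

E[X | urn 1] = (4+1)/2 = 5/2.
E[X | urn 2] = (3+9+11)/3 = 23/3.
E[X | urn 3] = (11+7+1+11)/4 = 15/2.
E[X | urn 4] = (7+7+5+12+5)/5 = 36/5.
By the law of total expectation,
E[X] = (1/4)·(5/2) + (1/4)·(23/3) + (1/4)·(15/2) + (1/4)·(36/5) = 373/60.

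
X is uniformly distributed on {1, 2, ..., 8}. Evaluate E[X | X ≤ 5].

Given X ≤ 5, X is equally likely to be any of {1, 2, 3, 4, 5}.
E[X | X ≤ 5] = (1 + 2 + 3 + 4 + 5) / 5 = 3.

3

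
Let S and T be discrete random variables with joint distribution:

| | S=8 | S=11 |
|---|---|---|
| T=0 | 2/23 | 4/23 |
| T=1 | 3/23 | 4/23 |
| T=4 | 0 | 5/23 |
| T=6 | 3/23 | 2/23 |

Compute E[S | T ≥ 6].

46/5

P(T ≥ 6) = 5/23.
Σ S·P over the event = 8·(3/23) + 11·(2/23) = 2.
E[S | T ≥ 6] = (2) / (5/23) = 46/5.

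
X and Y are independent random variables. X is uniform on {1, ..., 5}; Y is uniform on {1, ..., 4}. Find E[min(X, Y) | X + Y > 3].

37/17

P(X + Y > 3) = 17/20.
Summing min(X,Y)·P(x,y) over outcomes with X + Y > 3 gives 37/20.
E[min(X, Y) | X + Y > 3] = (37/20) / (17/20) = 37/17.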